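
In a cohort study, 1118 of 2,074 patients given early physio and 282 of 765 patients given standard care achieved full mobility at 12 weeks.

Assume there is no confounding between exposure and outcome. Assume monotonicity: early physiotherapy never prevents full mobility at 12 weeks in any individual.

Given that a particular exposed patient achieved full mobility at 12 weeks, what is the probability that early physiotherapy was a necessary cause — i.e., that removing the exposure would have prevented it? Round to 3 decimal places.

PN ≈ 0.316

p₁ = P(outcome | exposed) = 1118/2074 = 0.53905
p₀ = P(outcome | unexposed) = 282/765 = 0.36863
Under exogeneity and monotonicity, PN = (p₁ − p₀) / p₁.
PN = (0.53905 − 0.36863) / 0.53905 = 0.17043 / 0.53905 ≈ 0.3162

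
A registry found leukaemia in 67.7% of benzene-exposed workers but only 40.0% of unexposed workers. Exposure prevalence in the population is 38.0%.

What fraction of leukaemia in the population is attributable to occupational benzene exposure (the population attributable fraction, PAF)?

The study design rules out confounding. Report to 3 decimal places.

PAF ≈ 0.208

p₁ = 0.677, p₀ = 0.4.
Overall risk P(Y=1) = π·p₁ + (1−π)·p₀ = 0.38×0.677 + 0.62×0.4 = 0.50526.
Under exogeneity, PAF = [P(Y=1) − p₀] / P(Y=1).
PAF = (0.50526 − 0.4) / 0.50526 ≈ 0.2083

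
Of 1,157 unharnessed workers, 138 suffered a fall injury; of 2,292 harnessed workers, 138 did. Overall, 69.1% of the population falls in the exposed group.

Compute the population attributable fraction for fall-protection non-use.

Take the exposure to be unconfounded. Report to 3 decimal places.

p₁ = P(outcome | exposed) = 138/1157 = 0.11927
p₀ = P(outcome | unexposed) = 138/2292 = 0.060209
Overall risk P(Y=1) = π·p₁ + (1−π)·p₀ = 0.691×0.11927 + 0.309×0.060209 = 0.10102.
Under exogeneity, PAF = [P(Y=1) − p₀] / P(Y=1).
PAF = (0.10102 − 0.060209) / 0.10102 ≈ 0.4040

PAF ≈ 0.404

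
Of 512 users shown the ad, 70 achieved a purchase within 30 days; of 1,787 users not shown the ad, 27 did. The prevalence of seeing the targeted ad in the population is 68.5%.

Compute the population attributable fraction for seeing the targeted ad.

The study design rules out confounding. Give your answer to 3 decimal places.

p₁ = P(outcome | exposed) = 70/512 = 0.13672
p₀ = P(outcome | unexposed) = 27/1787 = 0.015109
Overall risk P(Y=1) = π·p₁ + (1−π)·p₀ = 0.685×0.13672 + 0.315×0.015109 = 0.098412.
Under exogeneity, PAF = [P(Y=1) − p₀] / P(Y=1).
PAF = (0.098412 − 0.015109) / 0.098412 ≈ 0.8465

PAF ≈ 0.846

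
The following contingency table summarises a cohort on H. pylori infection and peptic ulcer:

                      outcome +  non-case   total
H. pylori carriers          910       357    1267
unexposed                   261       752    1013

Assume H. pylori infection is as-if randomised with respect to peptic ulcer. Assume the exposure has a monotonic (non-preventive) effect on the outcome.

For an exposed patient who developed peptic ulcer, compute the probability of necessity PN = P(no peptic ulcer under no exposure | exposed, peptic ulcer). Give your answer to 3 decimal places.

p₁ = P(outcome | exposed) = 910/1267 = 0.71823
p₀ = P(outcome | unexposed) = 261/1013 = 0.25765
Under exogeneity and monotonicity, PN = (p₁ − p₀)/p₁.
PN = (0.71823 − 0.25765) / 0.71823 ≈ 0.6413

PN ≈ 0.641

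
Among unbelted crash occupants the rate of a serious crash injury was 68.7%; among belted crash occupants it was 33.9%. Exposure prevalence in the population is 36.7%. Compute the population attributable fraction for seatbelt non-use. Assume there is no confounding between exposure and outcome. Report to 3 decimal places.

p₁ = 0.687, p₀ = 0.339.
Overall risk P(Y=1) = π·p₁ + (1−π)·p₀ = 0.367×0.687 + 0.633×0.339 = 0.46672.
Under exogeneity, PAF = [P(Y=1) − p₀] / P(Y=1).
PAF = (0.46672 − 0.339) / 0.46672 ≈ 0.2736

PAF ≈ 0.274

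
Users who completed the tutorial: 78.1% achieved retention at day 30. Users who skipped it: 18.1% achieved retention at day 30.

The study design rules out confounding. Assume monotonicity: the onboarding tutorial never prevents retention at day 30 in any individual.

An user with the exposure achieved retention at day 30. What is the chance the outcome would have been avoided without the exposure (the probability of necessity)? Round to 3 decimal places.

PN ≈ 0.768

p₁ = 0.781, p₀ = 0.181.
Under exogeneity and monotonicity, PN = (p₁ − p₀) / p₁.
PN = (0.781 − 0.181) / 0.781 = 0.6 / 0.781 ≈ 0.7682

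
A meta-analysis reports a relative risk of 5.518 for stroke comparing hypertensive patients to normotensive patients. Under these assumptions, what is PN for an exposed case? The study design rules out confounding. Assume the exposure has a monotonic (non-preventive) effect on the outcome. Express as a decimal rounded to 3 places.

Under exogeneity and monotonicity, PN = (RR − 1) / RR = 1 − 1/RR.
PN = (5.518 − 1) / 5.518 = 4.518 / 5.518 ≈ 0.8188

PN ≈ 0.819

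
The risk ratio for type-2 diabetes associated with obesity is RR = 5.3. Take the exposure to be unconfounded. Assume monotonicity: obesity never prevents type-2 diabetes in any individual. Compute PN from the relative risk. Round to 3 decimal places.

PN ≈ 0.811

Under exogeneity and monotonicity, PN = (RR − 1) / RR = 1 − 1/RR.
PN = (5.3 − 1) / 5.3 = 4.3 / 5.3 ≈ 0.8113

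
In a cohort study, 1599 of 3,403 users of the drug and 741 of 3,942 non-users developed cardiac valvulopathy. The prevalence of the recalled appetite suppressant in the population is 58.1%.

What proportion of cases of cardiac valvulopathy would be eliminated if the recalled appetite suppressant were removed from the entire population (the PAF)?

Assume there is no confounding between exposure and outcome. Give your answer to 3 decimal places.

p₁ = P(outcome | exposed) = 1599/3403 = 0.46988
p₀ = P(outcome | unexposed) = 741/3942 = 0.18798
Overall risk P(Y=1) = π·p₁ + (1−π)·p₀ = 0.581×0.46988 + 0.419×0.18798 = 0.35176.
Under exogeneity, PAF = [P(Y=1) − p₀] / P(Y=1).
PAF = (0.35176 − 0.18798) / 0.35176 ≈ 0.4656

PAF ≈ 0.466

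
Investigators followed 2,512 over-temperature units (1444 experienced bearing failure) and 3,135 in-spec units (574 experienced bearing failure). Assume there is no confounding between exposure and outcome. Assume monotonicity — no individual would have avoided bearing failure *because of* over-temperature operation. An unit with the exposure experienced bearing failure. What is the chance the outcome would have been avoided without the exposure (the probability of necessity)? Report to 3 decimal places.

PN ≈ 0.681

p₁ = P(outcome | exposed) = 1444/2512 = 0.57484
p₀ = P(outcome | unexposed) = 574/3135 = 0.18309
Under exogeneity and monotonicity, PN = (p₁ − p₀) / p₁.
PN = (0.57484 − 0.18309) / 0.57484 = 0.39175 / 0.57484 ≈ 0.6815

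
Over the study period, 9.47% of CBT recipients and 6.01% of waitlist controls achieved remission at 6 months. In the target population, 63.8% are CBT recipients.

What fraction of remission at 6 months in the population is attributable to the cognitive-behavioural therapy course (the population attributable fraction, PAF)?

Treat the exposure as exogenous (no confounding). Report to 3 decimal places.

p₁ = 0.0947, p₀ = 0.0601.
Overall risk P(Y=1) = π·p₁ + (1−π)·p₀ = 0.638×0.0947 + 0.362×0.0601 = 0.082175.
Under exogeneity, PAF = [P(Y=1) − p₀] / P(Y=1).
PAF = (0.082175 − 0.0601) / 0.082175 ≈ 0.2686

PAF ≈ 0.269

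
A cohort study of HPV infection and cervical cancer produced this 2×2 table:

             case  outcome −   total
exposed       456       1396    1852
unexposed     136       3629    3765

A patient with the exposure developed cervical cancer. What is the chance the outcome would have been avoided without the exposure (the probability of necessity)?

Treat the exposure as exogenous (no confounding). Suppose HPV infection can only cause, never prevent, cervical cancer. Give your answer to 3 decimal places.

p₁ = P(outcome | exposed) = 456/1852 = 0.24622
p₀ = P(outcome | unexposed) = 136/3765 = 0.036122
Under exogeneity and monotonicity, PN = (p₁ − p₀)/p₁.
PN = (0.24622 − 0.036122) / 0.24622 ≈ 0.8533

PN ≈ 0.853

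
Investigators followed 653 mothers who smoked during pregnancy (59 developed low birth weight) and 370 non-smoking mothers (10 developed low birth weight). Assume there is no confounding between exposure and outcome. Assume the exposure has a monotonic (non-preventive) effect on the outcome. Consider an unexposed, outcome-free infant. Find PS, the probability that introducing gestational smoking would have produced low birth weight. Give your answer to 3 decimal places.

p₁ = P(outcome | exposed) = 59/653 = 0.090352
p₀ = P(outcome | unexposed) = 10/370 = 0.027027
Under exogeneity and monotonicity, PS = (p₁ − p₀) / (1 − p₀).
PS = (0.090352 − 0.027027) / (1 − 0.027027) = 0.063325 / 0.97297 ≈ 0.0651

PS ≈ 0.065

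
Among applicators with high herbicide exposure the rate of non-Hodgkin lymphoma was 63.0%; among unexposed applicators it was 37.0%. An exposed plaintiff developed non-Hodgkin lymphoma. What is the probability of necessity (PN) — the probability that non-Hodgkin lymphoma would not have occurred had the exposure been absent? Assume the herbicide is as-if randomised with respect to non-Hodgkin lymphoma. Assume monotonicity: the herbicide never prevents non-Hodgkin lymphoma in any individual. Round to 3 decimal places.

p₁ = 0.63, p₀ = 0.37.
Under exogeneity and monotonicity, PN = (p₁ − p₀) / p₁.
PN = (0.63 − 0.37) / 0.63 = 0.26 / 0.63 ≈ 0.4127

PN ≈ 0.413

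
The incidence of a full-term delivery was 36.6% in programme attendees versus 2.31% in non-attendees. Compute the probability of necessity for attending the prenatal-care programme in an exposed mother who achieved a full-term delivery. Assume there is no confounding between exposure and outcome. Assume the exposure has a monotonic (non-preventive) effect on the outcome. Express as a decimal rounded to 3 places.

PN ≈ 0.937

p₁ = 0.366, p₀ = 0.0231.
Under exogeneity and monotonicity, PN = (p₁ − p₀) / p₁.
PN = (0.366 − 0.0231) / 0.366 = 0.3429 / 0.366 ≈ 0.9369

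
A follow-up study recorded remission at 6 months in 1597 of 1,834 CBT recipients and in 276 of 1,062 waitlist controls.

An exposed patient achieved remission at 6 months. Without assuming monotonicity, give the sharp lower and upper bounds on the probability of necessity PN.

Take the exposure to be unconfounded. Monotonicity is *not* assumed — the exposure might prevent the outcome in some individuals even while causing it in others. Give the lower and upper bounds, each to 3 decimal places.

0.702 ≤ PN ≤ 0.850

p₁ = P(outcome | exposed) = 1597/1834 = 0.87077
p₀ = P(outcome | unexposed) = 276/1062 = 0.25989
Under exogeneity alone the bounds on PN are max{0,(p₁−p₀)/p₁} ≤ PN ≤ min{1,(1−p₀)/p₁}.
  lower = (p₁ − p₀)/p₁ = 0.61089 / 0.87077 ≈ 0.7015
  upper = min{1, (1 − p₀)/p₁} = 0.74011 / 0.87077 ≈ 0.8499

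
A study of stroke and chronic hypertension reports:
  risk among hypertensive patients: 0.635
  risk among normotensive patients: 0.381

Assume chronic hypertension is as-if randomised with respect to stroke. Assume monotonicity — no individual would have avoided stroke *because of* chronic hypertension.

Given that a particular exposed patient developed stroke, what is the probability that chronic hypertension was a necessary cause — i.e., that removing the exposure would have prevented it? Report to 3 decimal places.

PN ≈ 0.400

Let p₁ = 0.635, p₀ = 0.381.
Under exogeneity and monotonicity, PN = (p₁ − p₀) / p₁.
PN = (0.635 − 0.381) / 0.635 = 0.254 / 0.635 ≈ 0.4000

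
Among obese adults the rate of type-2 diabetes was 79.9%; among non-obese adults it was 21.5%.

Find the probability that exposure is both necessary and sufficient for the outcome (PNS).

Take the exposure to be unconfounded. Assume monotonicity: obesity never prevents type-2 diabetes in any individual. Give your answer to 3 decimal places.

p₁ = 0.799, p₀ = 0.215.
Under exogeneity and monotonicity, PNS = p₁ − p₀.
PNS = 0.799 − 0.215 = 0.584

PNS ≈ 0.584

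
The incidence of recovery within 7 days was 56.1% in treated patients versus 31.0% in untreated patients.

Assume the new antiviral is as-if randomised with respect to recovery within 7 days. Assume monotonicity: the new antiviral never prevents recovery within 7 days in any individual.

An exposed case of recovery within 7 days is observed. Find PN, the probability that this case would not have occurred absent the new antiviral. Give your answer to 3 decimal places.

p₁ = 0.561, p₀ = 0.31.
Under exogeneity and monotonicity, PN = (p₁ − p₀) / p₁.
PN = (0.561 − 0.31) / 0.561 = 0.251 / 0.561 ≈ 0.4474

PN ≈ 0.447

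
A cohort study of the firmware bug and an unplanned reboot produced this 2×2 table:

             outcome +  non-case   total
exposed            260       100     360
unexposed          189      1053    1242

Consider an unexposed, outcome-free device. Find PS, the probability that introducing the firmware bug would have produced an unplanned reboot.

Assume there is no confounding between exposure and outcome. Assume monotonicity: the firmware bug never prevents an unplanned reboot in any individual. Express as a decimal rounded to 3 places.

p₁ = P(outcome | exposed) = 260/360 = 0.72222
p₀ = P(outcome | unexposed) = 189/1242 = 0.15217
Under exogeneity and monotonicity, PS = (p₁ − p₀) / (1 − p₀).
PS = (0.72222 − 0.15217) / (1 − 0.15217) = 0.57005 / 0.84783 ≈ 0.6724

PS ≈ 0.672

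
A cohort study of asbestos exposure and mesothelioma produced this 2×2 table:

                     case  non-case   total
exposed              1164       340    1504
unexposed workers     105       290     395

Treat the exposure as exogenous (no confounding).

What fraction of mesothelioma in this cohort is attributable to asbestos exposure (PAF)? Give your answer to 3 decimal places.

p₁ = P(outcome | exposed) = 1164/1504 = 0.77394
p₀ = P(outcome | unexposed) = 105/395 = 0.26582
Exposure prevalence π = 1504/1899 = 0.792; overall risk P(Y=1) = 0.66825.
Under exogeneity, PAF = [P(Y=1) − p₀]/P(Y=1).
PAF = (0.66825 − 0.26582) / 0.66825 ≈ 0.6022

PAF ≈ 0.602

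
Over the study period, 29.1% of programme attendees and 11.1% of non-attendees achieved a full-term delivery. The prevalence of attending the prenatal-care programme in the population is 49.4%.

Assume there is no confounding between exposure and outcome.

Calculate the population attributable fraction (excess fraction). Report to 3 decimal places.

p₁ = 0.291, p₀ = 0.111.
Overall risk P(Y=1) = π·p₁ + (1−π)·p₀ = 0.494×0.291 + 0.506×0.111 = 0.19992.
Under exogeneity, PAF = [P(Y=1) − p₀] / P(Y=1).
PAF = (0.19992 − 0.111) / 0.19992 ≈ 0.4448

PAF ≈ 0.445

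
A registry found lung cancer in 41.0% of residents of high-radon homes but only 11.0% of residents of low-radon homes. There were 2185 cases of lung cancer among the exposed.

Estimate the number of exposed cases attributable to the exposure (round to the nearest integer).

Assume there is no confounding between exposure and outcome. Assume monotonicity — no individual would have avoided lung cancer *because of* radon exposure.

about 1599 cases

p₁ = 0.41, p₀ = 0.11.
PN = (p₁ − p₀)/p₁ = (0.41 − 0.11) / 0.41 ≈ 0.73171.
Attributable cases ≈ PN × (exposed cases) = 0.73171 × 2185 ≈ 1598.78.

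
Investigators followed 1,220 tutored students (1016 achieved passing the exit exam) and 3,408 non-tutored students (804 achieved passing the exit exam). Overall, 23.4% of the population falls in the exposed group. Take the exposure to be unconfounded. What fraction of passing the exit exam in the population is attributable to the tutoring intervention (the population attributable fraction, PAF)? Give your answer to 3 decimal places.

PAF ≈ 0.372

p₁ = P(outcome | exposed) = 1016/1220 = 0.83279
p₀ = P(outcome | unexposed) = 804/3408 = 0.23592
Overall risk P(Y=1) = π·p₁ + (1−π)·p₀ = 0.234×0.83279 + 0.766×0.23592 = 0.37558.
Under exogeneity, PAF = [P(Y=1) − p₀] / P(Y=1).
PAF = (0.37558 − 0.23592) / 0.37558 ≈ 0.3719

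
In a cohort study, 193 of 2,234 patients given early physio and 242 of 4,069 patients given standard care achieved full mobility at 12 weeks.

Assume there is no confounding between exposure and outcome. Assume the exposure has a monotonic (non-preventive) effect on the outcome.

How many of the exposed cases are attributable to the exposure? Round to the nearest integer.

about 60 cases

p₁ = P(outcome | exposed) = 193/2234 = 0.086392
p₀ = P(outcome | unexposed) = 242/4069 = 0.059474
PN = (p₁ − p₀)/p₁ = (0.086392 − 0.059474) / 0.086392 ≈ 0.31158.
Attributable cases ≈ PN × (exposed cases) = 0.31158 × 193 ≈ 60.13.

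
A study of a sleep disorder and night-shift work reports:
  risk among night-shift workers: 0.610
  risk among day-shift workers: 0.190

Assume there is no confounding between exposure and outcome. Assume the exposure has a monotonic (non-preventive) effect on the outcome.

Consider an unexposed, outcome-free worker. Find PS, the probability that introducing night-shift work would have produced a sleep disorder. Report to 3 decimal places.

PS ≈ 0.519

Let p₁ = 0.61, p₀ = 0.19.
Under exogeneity and monotonicity, PS = (p₁ − p₀) / (1 − p₀).
PS = (0.61 − 0.19) / (1 − 0.19) = 0.42 / 0.81 ≈ 0.5185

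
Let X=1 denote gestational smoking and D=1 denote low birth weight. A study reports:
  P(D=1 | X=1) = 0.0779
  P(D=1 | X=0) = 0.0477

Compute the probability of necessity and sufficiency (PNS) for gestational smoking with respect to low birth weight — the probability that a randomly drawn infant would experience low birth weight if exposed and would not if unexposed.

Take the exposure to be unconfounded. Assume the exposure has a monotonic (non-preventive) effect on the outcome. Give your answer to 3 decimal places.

PNS ≈ 0.030

Let p₁ = 0.0779, p₀ = 0.0477.
Under exogeneity and monotonicity, PNS = p₁ − p₀.
PNS = 0.0779 − 0.0477 = 0.0302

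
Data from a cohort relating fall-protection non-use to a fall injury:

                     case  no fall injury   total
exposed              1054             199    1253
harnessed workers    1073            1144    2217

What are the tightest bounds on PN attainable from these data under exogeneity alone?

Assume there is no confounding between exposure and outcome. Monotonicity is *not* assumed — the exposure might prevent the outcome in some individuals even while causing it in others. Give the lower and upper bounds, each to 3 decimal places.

p₁ = P(outcome | exposed) = 1054/1253 = 0.84118
p₀ = P(outcome | unexposed) = 1073/2217 = 0.48399
Under exogeneity alone the bounds on PN are max{0,(p₁−p₀)/p₁} ≤ PN ≤ min{1,(1−p₀)/p₁}.
  lower = (p₁ − p₀)/p₁ = 0.35719 / 0.84118 ≈ 0.4246
  upper = min{1, (1 − p₀)/p₁} = 0.51601 / 0.84118 ≈ 0.6134

0.425 ≤ PN ≤ 0.613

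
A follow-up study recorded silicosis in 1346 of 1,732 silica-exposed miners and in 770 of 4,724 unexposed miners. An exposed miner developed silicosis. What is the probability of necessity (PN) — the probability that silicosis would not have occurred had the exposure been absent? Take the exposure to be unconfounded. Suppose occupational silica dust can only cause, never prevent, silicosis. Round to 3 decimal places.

PN ≈ 0.790

p₁ = P(outcome | exposed) = 1346/1732 = 0.77714
p₀ = P(outcome | unexposed) = 770/4724 = 0.163
Under exogeneity and monotonicity, PN = (p₁ − p₀) / p₁.
PN = (0.77714 − 0.163) / 0.77714 = 0.61414 / 0.77714 ≈ 0.7903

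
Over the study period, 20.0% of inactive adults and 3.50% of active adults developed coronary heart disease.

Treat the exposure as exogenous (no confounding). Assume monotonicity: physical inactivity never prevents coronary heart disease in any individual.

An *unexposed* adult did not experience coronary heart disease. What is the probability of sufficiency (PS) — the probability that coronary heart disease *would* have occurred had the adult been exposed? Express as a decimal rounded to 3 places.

PS ≈ 0.171

p₁ = 0.2, p₀ = 0.035.
Under exogeneity and monotonicity, PS = (p₁ − p₀) / (1 − p₀).
PS = (0.2 − 0.035) / (1 − 0.035) = 0.165 / 0.965 ≈ 0.1710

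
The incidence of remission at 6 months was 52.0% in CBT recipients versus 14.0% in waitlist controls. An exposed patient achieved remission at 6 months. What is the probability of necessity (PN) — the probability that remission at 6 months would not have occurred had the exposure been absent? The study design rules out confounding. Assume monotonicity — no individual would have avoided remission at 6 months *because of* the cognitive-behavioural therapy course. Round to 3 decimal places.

p₁ = 0.52, p₀ = 0.14.
Under exogeneity and monotonicity, PN = (p₁ − p₀) / p₁.
PN = (0.52 − 0.14) / 0.52 = 0.38 / 0.52 ≈ 0.7308

PN ≈ 0.731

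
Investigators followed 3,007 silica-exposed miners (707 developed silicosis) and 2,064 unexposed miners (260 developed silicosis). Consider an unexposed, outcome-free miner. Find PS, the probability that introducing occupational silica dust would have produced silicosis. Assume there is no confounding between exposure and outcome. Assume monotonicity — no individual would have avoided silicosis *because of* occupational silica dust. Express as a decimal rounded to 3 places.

p₁ = P(outcome | exposed) = 707/3007 = 0.23512
p₀ = P(outcome | unexposed) = 260/2064 = 0.12597
Under exogeneity and monotonicity, PS = (p₁ − p₀) / (1 − p₀).
PS = (0.23512 − 0.12597) / (1 − 0.12597) = 0.10915 / 0.87403 ≈ 0.1249

PS ≈ 0.125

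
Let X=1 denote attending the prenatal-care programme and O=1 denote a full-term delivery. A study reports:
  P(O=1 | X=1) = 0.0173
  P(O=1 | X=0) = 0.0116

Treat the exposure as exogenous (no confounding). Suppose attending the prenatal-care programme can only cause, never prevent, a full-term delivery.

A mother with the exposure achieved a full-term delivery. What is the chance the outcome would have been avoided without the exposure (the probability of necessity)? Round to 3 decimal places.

PN ≈ 0.329

Let p₁ = 0.0173, p₀ = 0.0116.
Under exogeneity and monotonicity, PN = (p₁ − p₀) / p₁.
PN = (0.0173 − 0.0116) / 0.0173 = 0.0057 / 0.0173 ≈ 0.3295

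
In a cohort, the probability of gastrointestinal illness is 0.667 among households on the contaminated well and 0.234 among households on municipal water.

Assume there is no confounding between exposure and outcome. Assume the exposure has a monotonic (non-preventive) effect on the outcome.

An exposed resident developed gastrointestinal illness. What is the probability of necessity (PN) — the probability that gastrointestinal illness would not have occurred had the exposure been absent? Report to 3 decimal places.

PN ≈ 0.649

Let p₁ = 0.667, p₀ = 0.234.
Under exogeneity and monotonicity, PN = (p₁ − p₀) / p₁.
PN = (0.667 − 0.234) / 0.667 = 0.433 / 0.667 ≈ 0.6492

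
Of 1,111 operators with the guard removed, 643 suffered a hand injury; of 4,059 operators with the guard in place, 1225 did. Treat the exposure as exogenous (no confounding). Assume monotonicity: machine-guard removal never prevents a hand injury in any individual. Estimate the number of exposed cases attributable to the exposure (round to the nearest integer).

about 308 cases

p₁ = P(outcome | exposed) = 643/1111 = 0.57876
p₀ = P(outcome | unexposed) = 1225/4059 = 0.3018
PN = (p₁ − p₀)/p₁ = (0.57876 − 0.3018) / 0.57876 ≈ 0.47854.
Attributable cases ≈ PN × (exposed cases) = 0.47854 × 643 ≈ 307.70.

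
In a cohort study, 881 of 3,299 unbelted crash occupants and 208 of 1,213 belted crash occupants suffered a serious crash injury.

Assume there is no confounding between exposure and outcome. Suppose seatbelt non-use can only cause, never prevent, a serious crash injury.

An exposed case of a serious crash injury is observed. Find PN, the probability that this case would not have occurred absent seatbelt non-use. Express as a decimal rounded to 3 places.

p₁ = P(outcome | exposed) = 881/3299 = 0.26705
p₀ = P(outcome | unexposed) = 208/1213 = 0.17148
Under exogeneity and monotonicity, PN = (p₁ − p₀) / p₁.
PN = (0.26705 − 0.17148) / 0.26705 = 0.095575 / 0.26705 ≈ 0.3579

PN ≈ 0.358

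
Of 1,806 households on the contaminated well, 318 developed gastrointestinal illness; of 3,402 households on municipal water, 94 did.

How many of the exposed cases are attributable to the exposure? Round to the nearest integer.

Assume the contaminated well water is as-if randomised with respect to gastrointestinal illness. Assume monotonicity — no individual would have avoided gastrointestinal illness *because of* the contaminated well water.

p₁ = P(outcome | exposed) = 318/1806 = 0.17608
p₀ = P(outcome | unexposed) = 94/3402 = 0.027631
PN = (p₁ − p₀)/p₁ = (0.17608 − 0.027631) / 0.17608 ≈ 0.84308.
Attributable cases ≈ PN × (exposed cases) = 0.84308 × 318 ≈ 268.10.

about 268 cases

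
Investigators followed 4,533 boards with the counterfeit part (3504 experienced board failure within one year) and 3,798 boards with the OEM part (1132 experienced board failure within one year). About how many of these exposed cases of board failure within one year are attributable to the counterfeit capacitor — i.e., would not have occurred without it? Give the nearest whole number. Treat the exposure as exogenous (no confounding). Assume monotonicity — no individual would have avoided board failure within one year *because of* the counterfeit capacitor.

about 2153 cases

p₁ = P(outcome | exposed) = 3504/4533 = 0.773
p₀ = P(outcome | unexposed) = 1132/3798 = 0.29805
PN = (p₁ − p₀)/p₁ = (0.773 − 0.29805) / 0.773 ≈ 0.61442.
Attributable cases ≈ PN × (exposed cases) = 0.61442 × 3504 ≈ 2152.93.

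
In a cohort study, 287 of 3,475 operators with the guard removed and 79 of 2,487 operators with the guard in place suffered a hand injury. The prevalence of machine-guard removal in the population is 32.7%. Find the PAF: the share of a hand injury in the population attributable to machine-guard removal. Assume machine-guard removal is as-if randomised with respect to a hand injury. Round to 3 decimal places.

p₁ = P(outcome | exposed) = 287/3475 = 0.08259
p₀ = P(outcome | unexposed) = 79/2487 = 0.031765
Overall risk P(Y=1) = π·p₁ + (1−π)·p₀ = 0.327×0.08259 + 0.673×0.031765 = 0.048385.
Under exogeneity, PAF = [P(Y=1) − p₀] / P(Y=1).
PAF = (0.048385 − 0.031765) / 0.048385 ≈ 0.3435

PAF ≈ 0.343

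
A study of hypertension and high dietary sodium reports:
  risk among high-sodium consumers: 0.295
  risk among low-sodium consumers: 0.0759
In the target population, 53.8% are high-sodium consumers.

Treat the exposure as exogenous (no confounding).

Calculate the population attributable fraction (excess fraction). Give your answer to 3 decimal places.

PAF ≈ 0.608

Let p₁ = 0.295, p₀ = 0.0759.
Overall risk P(Y=1) = π·p₁ + (1−π)·p₀ = 0.538×0.295 + 0.462×0.0759 = 0.19378.
Under exogeneity, PAF = [P(Y=1) − p₀] / P(Y=1).
PAF = (0.19378 − 0.0759) / 0.19378 ≈ 0.6083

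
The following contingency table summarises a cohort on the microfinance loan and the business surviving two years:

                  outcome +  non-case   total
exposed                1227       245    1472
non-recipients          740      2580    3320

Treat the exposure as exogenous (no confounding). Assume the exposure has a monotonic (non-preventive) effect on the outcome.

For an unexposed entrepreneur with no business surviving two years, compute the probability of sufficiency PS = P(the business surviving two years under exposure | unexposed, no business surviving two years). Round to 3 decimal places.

PS ≈ 0.786

p₁ = P(outcome | exposed) = 1227/1472 = 0.83356
p₀ = P(outcome | unexposed) = 740/3320 = 0.22289
Under exogeneity and monotonicity, PS = (p₁ − p₀)/(1 − p₀).
PS = (0.83356 − 0.22289) / 0.77711 ≈ 0.7858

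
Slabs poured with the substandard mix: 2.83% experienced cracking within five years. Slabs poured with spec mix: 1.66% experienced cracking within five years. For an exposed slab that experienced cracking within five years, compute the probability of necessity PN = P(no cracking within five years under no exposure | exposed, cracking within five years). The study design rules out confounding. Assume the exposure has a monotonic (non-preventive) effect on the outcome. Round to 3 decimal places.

p₁ = 0.0283, p₀ = 0.0166.
Under exogeneity and monotonicity, PN = (p₁ − p₀) / p₁.
PN = (0.0283 − 0.0166) / 0.0283 = 0.0117 / 0.0283 ≈ 0.4134

PN ≈ 0.413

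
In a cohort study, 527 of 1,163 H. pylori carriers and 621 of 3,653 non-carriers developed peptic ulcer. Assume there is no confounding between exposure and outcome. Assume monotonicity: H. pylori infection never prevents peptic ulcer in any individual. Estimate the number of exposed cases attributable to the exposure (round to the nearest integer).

p₁ = P(outcome | exposed) = 527/1163 = 0.45314
p₀ = P(outcome | unexposed) = 621/3653 = 0.17
PN = (p₁ − p₀)/p₁ = (0.45314 − 0.17) / 0.45314 ≈ 0.62484.
Attributable cases ≈ PN × (exposed cases) = 0.62484 × 527 ≈ 329.29.

about 329 cases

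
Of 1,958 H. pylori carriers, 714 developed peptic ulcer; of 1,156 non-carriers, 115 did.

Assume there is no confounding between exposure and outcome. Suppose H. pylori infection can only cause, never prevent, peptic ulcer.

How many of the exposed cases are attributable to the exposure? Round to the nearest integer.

p₁ = P(outcome | exposed) = 714/1958 = 0.36466
p₀ = P(outcome | unexposed) = 115/1156 = 0.099481
PN = (p₁ − p₀)/p₁ = (0.36466 − 0.099481) / 0.36466 ≈ 0.72719.
Attributable cases ≈ PN × (exposed cases) = 0.72719 × 714 ≈ 519.22.

about 519 cases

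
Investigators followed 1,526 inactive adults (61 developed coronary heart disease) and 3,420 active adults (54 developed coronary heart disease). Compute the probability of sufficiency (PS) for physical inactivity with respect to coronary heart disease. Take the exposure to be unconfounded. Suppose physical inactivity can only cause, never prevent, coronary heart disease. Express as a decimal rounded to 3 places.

PS ≈ 0.025

p₁ = P(outcome | exposed) = 61/1526 = 0.039974
p₀ = P(outcome | unexposed) = 54/3420 = 0.015789
Under exogeneity and monotonicity, PS = (p₁ − p₀) / (1 − p₀).
PS = (0.039974 − 0.015789) / (1 − 0.015789) = 0.024184 / 0.98421 ≈ 0.0246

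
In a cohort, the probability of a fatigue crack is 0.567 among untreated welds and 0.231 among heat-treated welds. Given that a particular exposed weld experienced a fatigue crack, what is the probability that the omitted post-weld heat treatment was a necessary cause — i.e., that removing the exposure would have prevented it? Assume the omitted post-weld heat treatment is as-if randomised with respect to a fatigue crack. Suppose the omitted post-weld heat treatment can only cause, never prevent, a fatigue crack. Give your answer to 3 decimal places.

PN ≈ 0.593

Let p₁ = 0.567, p₀ = 0.231.
Under exogeneity and monotonicity, PN = (p₁ − p₀) / p₁.
PN = (0.567 − 0.231) / 0.567 = 0.336 / 0.567 ≈ 0.5926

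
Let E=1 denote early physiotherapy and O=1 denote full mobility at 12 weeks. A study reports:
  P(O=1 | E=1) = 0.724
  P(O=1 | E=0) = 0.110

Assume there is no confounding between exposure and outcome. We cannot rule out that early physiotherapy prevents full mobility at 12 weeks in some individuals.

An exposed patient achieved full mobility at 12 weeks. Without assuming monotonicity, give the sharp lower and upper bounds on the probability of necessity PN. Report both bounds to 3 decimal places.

0.848 ≤ PN ≤ 1.000

Let p₁ = 0.724, p₀ = 0.11.
Under exogeneity alone the bounds on PN are max{0,(p₁−p₀)/p₁} ≤ PN ≤ min{1,(1−p₀)/p₁}.
  lower = (p₁ − p₀)/p₁ = 0.614 / 0.724 ≈ 0.8481
  upper = min{1, (1 − p₀)/p₁} = 0.89 / 0.724 ≈ 1.2293 → capped at 1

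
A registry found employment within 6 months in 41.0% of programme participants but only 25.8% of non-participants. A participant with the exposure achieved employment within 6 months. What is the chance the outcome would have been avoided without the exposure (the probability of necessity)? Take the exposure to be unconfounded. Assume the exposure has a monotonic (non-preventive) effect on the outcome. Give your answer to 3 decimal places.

p₁ = 0.41, p₀ = 0.258.
Under exogeneity and monotonicity, PN = (p₁ − p₀) / p₁.
PN = (0.41 − 0.258) / 0.41 = 0.152 / 0.41 ≈ 0.3707

PN ≈ 0.371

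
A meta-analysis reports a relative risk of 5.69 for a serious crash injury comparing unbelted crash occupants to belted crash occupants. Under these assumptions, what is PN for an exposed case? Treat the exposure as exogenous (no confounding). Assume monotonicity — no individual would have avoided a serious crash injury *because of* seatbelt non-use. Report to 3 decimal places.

Under exogeneity and monotonicity, PN = (RR − 1) / RR = 1 − 1/RR.
PN = (5.69 − 1) / 5.69 = 4.69 / 5.69 ≈ 0.8243

PN ≈ 0.824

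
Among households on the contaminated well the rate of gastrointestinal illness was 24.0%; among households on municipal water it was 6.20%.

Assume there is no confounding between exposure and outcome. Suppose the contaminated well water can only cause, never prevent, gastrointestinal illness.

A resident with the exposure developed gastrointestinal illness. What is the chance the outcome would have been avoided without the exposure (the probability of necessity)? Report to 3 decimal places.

p₁ = 0.24, p₀ = 0.062.
Under exogeneity and monotonicity, PN = (p₁ − p₀) / p₁.
PN = (0.24 − 0.062) / 0.24 = 0.178 / 0.24 ≈ 0.7417

PN ≈ 0.742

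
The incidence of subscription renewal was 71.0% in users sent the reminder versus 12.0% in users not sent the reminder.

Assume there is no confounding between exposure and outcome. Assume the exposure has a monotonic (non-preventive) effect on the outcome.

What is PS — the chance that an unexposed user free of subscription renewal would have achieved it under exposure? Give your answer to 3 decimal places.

PS ≈ 0.670

p₁ = 0.71, p₀ = 0.12.
Under exogeneity and monotonicity, PS = (p₁ − p₀) / (1 − p₀).
PS = (0.71 − 0.12) / (1 − 0.12) = 0.59 / 0.88 ≈ 0.6705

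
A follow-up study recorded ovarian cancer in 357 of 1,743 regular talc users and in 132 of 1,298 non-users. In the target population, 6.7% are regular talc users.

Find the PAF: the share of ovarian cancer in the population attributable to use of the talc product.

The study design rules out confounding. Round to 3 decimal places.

PAF ≈ 0.064

p₁ = P(outcome | exposed) = 357/1743 = 0.20482
p₀ = P(outcome | unexposed) = 132/1298 = 0.10169
Overall risk P(Y=1) = π·p₁ + (1−π)·p₀ = 0.067×0.20482 + 0.933×0.10169 = 0.1086.
Under exogeneity, PAF = [P(Y=1) − p₀] / P(Y=1).
PAF = (0.1086 − 0.10169) / 0.1086 ≈ 0.0636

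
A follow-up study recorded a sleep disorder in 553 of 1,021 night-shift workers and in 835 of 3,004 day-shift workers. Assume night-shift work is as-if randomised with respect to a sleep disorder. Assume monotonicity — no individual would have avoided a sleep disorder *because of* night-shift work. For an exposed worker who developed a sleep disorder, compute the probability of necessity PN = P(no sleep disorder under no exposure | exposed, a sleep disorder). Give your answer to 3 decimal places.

PN ≈ 0.487

p₁ = P(outcome | exposed) = 553/1021 = 0.54163
p₀ = P(outcome | unexposed) = 835/3004 = 0.27796
Under exogeneity and monotonicity, PN = (p₁ − p₀) / p₁.
PN = (0.54163 − 0.27796) / 0.54163 = 0.26366 / 0.54163 ≈ 0.4868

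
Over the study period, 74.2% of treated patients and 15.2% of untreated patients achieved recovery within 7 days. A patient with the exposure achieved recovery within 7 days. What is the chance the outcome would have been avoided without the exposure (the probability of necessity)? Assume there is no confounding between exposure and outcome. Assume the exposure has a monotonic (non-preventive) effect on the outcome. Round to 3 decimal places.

p₁ = 0.742, p₀ = 0.152.
Under exogeneity and monotonicity, PN = (p₁ − p₀) / p₁.
PN = (0.742 − 0.152) / 0.742 = 0.59 / 0.742 ≈ 0.7951

PN ≈ 0.795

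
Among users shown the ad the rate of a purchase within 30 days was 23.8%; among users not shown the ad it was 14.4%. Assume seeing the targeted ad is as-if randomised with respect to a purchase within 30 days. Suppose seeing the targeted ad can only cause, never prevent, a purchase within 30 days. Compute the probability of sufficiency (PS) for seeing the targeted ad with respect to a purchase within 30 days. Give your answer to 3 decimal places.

p₁ = 0.238, p₀ = 0.144.
Under exogeneity and monotonicity, PS = (p₁ − p₀) / (1 − p₀).
PS = (0.238 − 0.144) / (1 − 0.144) = 0.094 / 0.856 ≈ 0.1098

PS ≈ 0.110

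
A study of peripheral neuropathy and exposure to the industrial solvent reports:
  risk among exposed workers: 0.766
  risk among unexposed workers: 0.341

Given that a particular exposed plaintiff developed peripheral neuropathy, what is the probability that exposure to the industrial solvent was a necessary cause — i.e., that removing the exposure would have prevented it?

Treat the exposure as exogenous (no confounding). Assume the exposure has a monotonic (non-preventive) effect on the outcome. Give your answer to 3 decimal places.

PN ≈ 0.555

Let p₁ = 0.766, p₀ = 0.341.
Under exogeneity and monotonicity, PN = (p₁ − p₀) / p₁.
PN = (0.766 − 0.341) / 0.766 = 0.425 / 0.766 ≈ 0.5548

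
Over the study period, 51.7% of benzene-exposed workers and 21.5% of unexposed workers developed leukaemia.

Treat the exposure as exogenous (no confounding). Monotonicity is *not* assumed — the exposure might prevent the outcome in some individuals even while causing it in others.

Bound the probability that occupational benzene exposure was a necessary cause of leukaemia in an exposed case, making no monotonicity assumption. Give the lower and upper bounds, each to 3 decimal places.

0.584 ≤ PN ≤ 1.000

p₁ = 0.517, p₀ = 0.215.
Under exogeneity alone the bounds on PN are max{0,(p₁−p₀)/p₁} ≤ PN ≤ min{1,(1−p₀)/p₁}.
  lower = (p₁ − p₀)/p₁ = 0.302 / 0.517 ≈ 0.5841
  upper = min{1, (1 − p₀)/p₁} = 0.785 / 0.517 ≈ 1.5184 → capped at 1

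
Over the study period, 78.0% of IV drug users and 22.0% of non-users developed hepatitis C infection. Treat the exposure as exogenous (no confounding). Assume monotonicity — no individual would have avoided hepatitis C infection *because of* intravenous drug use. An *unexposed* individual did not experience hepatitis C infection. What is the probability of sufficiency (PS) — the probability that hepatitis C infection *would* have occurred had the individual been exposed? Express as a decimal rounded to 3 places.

p₁ = 0.78, p₀ = 0.22.
Under exogeneity and monotonicity, PS = (p₁ − p₀) / (1 − p₀).
PS = (0.78 − 0.22) / (1 − 0.22) = 0.56 / 0.78 ≈ 0.7179

PS ≈ 0.718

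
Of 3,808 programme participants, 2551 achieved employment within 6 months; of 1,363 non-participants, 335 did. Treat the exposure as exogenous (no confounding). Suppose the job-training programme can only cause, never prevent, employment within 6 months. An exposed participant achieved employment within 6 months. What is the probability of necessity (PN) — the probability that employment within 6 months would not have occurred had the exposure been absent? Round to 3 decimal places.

p₁ = P(outcome | exposed) = 2551/3808 = 0.66991
p₀ = P(outcome | unexposed) = 335/1363 = 0.24578
Under exogeneity and monotonicity, PN = (p₁ − p₀) / p₁.
PN = (0.66991 − 0.24578) / 0.66991 = 0.42412 / 0.66991 ≈ 0.6331

PN ≈ 0.633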